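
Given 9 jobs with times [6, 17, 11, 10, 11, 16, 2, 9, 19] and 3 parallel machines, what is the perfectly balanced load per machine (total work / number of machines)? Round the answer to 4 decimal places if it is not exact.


Total processing time = 6 + 17 + 11 + 10 + 11 + 16 + 2 + 9 + 19 = 101
Number of machines = 3
Ideal balanced load = 101 / 3 = 33.6667

33.6667


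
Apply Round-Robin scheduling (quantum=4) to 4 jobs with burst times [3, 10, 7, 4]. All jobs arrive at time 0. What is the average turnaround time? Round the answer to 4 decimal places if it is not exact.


Time quantum = 4
Execution trace:
  J1 runs 3 units, time = 3
  J2 runs 4 units, time = 7
  J3 runs 4 units, time = 11
  J4 runs 4 units, time = 15
  J2 runs 4 units, time = 19
  J3 runs 3 units, time = 22
  J2 runs 2 units, time = 24
Finish times: [3, 24, 22, 15]
Average turnaround = 64/4 = 16.0

16.0


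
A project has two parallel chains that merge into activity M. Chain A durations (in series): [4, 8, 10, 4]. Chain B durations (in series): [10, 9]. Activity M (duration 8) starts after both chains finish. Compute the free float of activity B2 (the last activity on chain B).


ES(B2) = sum of predecessors on chain B = 10
EF(B2) = ES + duration = 10 + 9 = 19
Successor of B2 is M. ES(M) = max(sum(A), sum(B)) = max(26, 19) = 26
Free float = ES(successor) - EF(current) = 26 - 19 = 7

7


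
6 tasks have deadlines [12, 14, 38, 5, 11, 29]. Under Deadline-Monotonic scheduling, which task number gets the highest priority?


Sort tasks by relative deadline (ascending):
  Task 4: deadline = 5
  Task 5: deadline = 11
  Task 1: deadline = 12
  Task 2: deadline = 14
  Task 6: deadline = 29
  Task 3: deadline = 38
Priority order (highest first): [4, 5, 1, 2, 6, 3]
Highest priority task = 4

4


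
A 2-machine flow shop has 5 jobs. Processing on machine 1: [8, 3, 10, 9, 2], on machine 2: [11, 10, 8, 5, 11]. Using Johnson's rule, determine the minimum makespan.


Apply Johnson's rule:
  Group 1 (a <= b): [(5, 2, 11), (2, 3, 10), (1, 8, 11)]
  Group 2 (a > b): [(3, 10, 8), (4, 9, 5)]
Optimal job order: [5, 2, 1, 3, 4]
Schedule:
  Job 5: M1 done at 2, M2 done at 13
  Job 2: M1 done at 5, M2 done at 23
  Job 1: M1 done at 13, M2 done at 34
  Job 3: M1 done at 23, M2 done at 42
  Job 4: M1 done at 32, M2 done at 47
Makespan = 47

47


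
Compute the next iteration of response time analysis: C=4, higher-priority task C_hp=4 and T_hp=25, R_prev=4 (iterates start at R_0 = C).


R_next = C + ceil(R_prev / T_hp) * C_hp
ceil(4 / 25) = ceil(0.16) = 1
Interference = 1 * 4 = 4
R_next = 4 + 4 = 8

8


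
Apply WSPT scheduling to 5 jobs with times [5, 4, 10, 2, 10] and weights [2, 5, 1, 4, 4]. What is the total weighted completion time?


Compute p/w ratios and sort ascending (WSPT): [(2, 4), (4, 5), (5, 2), (10, 4), (10, 1)]
Compute weighted completion times:
  Job (p=2,w=4): C=2, w*C=4*2=8
  Job (p=4,w=5): C=6, w*C=5*6=30
  Job (p=5,w=2): C=11, w*C=2*11=22
  Job (p=10,w=4): C=21, w*C=4*21=84
  Job (p=10,w=1): C=31, w*C=1*31=31
Total weighted completion time = 175

175


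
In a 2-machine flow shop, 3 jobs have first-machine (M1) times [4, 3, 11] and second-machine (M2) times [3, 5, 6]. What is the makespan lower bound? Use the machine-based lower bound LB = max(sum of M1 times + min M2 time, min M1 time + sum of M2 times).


LB1 = sum(M1 times) + min(M2 times) = 18 + 3 = 21
LB2 = min(M1 times) + sum(M2 times) = 3 + 14 = 17
Lower bound = max(LB1, LB2) = max(21, 17) = 21

21


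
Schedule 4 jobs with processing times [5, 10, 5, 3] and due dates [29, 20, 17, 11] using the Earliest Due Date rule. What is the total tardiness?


Sort by due date (EDD order): [(3, 11), (5, 17), (10, 20), (5, 29)]
Compute completion times and tardiness:
  Job 1: p=3, d=11, C=3, tardiness=max(0,3-11)=0
  Job 2: p=5, d=17, C=8, tardiness=max(0,8-17)=0
  Job 3: p=10, d=20, C=18, tardiness=max(0,18-20)=0
  Job 4: p=5, d=29, C=23, tardiness=max(0,23-29)=0
Total tardiness = 0

0


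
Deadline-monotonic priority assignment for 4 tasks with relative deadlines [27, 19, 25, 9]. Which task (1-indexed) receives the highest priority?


Sort tasks by relative deadline (ascending):
  Task 4: deadline = 9
  Task 2: deadline = 19
  Task 3: deadline = 25
  Task 1: deadline = 27
Priority order (highest first): [4, 2, 3, 1]
Highest priority task = 4

4


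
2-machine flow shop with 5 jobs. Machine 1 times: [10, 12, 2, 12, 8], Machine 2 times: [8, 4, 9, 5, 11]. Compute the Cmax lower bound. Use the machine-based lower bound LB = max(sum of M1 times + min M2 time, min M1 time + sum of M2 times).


LB1 = sum(M1 times) + min(M2 times) = 44 + 4 = 48
LB2 = min(M1 times) + sum(M2 times) = 2 + 37 = 39
Lower bound = max(LB1, LB2) = max(48, 39) = 48

48


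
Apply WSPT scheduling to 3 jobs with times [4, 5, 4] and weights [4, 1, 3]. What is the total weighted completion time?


Compute p/w ratios and sort ascending (WSPT): [(4, 4), (4, 3), (5, 1)]
Compute weighted completion times:
  Job (p=4,w=4): C=4, w*C=4*4=16
  Job (p=4,w=3): C=8, w*C=3*8=24
  Job (p=5,w=1): C=13, w*C=1*13=13
Total weighted completion time = 53

53


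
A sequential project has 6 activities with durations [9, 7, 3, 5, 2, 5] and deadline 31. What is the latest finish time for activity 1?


LF(activity 1) = deadline - sum of successor durations
Successors: activities 2 through 6 with durations [7, 3, 5, 2, 5]
Sum of successor durations = 22
LF = 31 - 22 = 9

9


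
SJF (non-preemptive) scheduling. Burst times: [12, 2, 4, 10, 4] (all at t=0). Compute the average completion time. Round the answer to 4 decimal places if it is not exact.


SJF order (ascending): [2, 4, 4, 10, 12]
Completion times:
  Job 1: burst=2, C=2
  Job 2: burst=4, C=6
  Job 3: burst=4, C=10
  Job 4: burst=10, C=20
  Job 5: burst=12, C=32
Average completion = 70/5 = 14.0

14.0


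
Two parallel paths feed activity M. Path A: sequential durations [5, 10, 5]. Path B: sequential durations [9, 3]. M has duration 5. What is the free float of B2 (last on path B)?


ES(B2) = sum of predecessors on chain B = 9
EF(B2) = ES + duration = 9 + 3 = 12
Successor of B2 is M. ES(M) = max(sum(A), sum(B)) = max(20, 12) = 20
Free float = ES(successor) - EF(current) = 20 - 12 = 8

8


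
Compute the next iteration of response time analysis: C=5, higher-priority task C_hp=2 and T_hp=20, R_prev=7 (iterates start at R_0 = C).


R_next = C + ceil(R_prev / T_hp) * C_hp
ceil(7 / 20) = ceil(0.35) = 1
Interference = 1 * 2 = 2
R_next = 5 + 2 = 7
R_next = R_prev, so the iteration has converged (response time = 7).

7


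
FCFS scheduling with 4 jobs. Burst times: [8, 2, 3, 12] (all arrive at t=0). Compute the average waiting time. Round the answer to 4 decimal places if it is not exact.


FCFS order (as given): [8, 2, 3, 12]
Waiting times:
  Job 1: wait = 0
  Job 2: wait = 8
  Job 3: wait = 10
  Job 4: wait = 13
Sum of waiting times = 31
Average waiting time = 31/4 = 7.75

7.75


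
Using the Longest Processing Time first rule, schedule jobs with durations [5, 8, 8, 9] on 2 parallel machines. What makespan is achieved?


Sort jobs in decreasing order (LPT): [9, 8, 8, 5]
Assign each job to the least loaded machine:
  Machine 1: jobs [9, 5], load = 14
  Machine 2: jobs [8, 8], load = 16
Makespan = max load = 16

16


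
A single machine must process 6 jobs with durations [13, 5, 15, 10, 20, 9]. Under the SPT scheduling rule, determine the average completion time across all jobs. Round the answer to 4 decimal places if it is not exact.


Sort jobs by processing time (SPT order): [5, 9, 10, 13, 15, 20]
Compute completion times sequentially:
  Job 1: processing = 5, completes at 5
  Job 2: processing = 9, completes at 14
  Job 3: processing = 10, completes at 24
  Job 4: processing = 13, completes at 37
  Job 5: processing = 15, completes at 52
  Job 6: processing = 20, completes at 72
Sum of completion times = 204
Average completion time = 204/6 = 34.0

34.0


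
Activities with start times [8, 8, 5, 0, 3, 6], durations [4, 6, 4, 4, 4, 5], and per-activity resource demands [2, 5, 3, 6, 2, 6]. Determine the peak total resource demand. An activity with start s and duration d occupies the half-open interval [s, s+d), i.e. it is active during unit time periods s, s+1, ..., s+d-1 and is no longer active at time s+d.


Each activity i is active on [start_i, start_i + duration_i).
Compute total resource usage per time slot:
  t=0: active resources = [6], total = 6
  t=1: active resources = [6], total = 6
  t=2: active resources = [6], total = 6
  t=3: active resources = [6, 2], total = 8
  t=4: active resources = [2], total = 2
  t=5: active resources = [3, 2], total = 5
  t=6: active resources = [3, 2, 6], total = 11
  t=7: active resources = [3, 6], total = 9
  t=8: active resources = [2, 5, 3, 6], total = 16
  t=9: active resources = [2, 5, 6], total = 13
  t=10: active resources = [2, 5, 6], total = 13
  t=11: active resources = [2, 5], total = 7
  t=12: active resources = [5], total = 5
  t=13: active resources = [5], total = 5
Peak resource demand = 16

16


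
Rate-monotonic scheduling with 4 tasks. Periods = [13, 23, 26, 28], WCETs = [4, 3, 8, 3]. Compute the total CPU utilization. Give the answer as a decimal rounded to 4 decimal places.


Compute individual utilizations (exact fractions):
  Task 1: C/T = 4/13 (approx. 0.3077)
  Task 2: C/T = 3/23 (approx. 0.1304)
  Task 3: C/T = 8/26 = 4/13 (approx. 0.3077)
  Task 4: C/T = 3/28 (approx. 0.1071)
Total utilization U = 4/13 + 3/23 + 4/13 + 3/28 = 7141/8372
Rounded to 4 decimal places: U = 0.8530
RM (Liu & Layland) bound for 4 tasks = 0.756828; compare with U = 7141/8372 (approx. 0.852962)
bound < U <= 1, so the RM sufficient condition is not met (inconclusive; an exact test such as response-time analysis is needed).

0.8530


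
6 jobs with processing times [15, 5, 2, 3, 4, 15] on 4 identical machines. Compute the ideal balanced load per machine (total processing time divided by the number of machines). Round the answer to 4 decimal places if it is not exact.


Total processing time = 15 + 5 + 2 + 3 + 4 + 15 = 44
Number of machines = 4
Ideal balanced load = 44 / 4 = 11.0

11.0


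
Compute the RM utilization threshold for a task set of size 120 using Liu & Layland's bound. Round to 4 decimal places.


Compute 2^(1/120) = 1.0057929411
Subtract 1: 1.0057929411 - 1 = 0.0057929411
Multiply by n: 120 * 0.0057929411 = 0.6951529320
Round to 4 dp: 0.6952

0.6952


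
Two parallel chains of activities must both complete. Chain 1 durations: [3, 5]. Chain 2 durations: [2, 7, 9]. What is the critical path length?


Path A total = 3 + 5 = 8
Path B total = 2 + 7 + 9 = 18
Critical path = longest path = max(8, 18) = 18

18


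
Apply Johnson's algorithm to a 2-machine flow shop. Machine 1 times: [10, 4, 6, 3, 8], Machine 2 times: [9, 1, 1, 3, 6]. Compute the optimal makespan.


Apply Johnson's rule:
  Group 1 (a <= b): [(4, 3, 3)]
  Group 2 (a > b): [(1, 10, 9), (5, 8, 6), (2, 4, 1), (3, 6, 1)]
Optimal job order: [4, 1, 5, 2, 3]
Schedule:
  Job 4: M1 done at 3, M2 done at 6
  Job 1: M1 done at 13, M2 done at 22
  Job 5: M1 done at 21, M2 done at 28
  Job 2: M1 done at 25, M2 done at 29
  Job 3: M1 done at 31, M2 done at 32
Makespan = 32

32


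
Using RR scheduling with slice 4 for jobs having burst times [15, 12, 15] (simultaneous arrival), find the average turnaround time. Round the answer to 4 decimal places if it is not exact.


Time quantum = 4
Execution trace:
  J1 runs 4 units, time = 4
  J2 runs 4 units, time = 8
  J3 runs 4 units, time = 12
  J1 runs 4 units, time = 16
  J2 runs 4 units, time = 20
  J3 runs 4 units, time = 24
  J1 runs 4 units, time = 28
  J2 runs 4 units, time = 32
  J3 runs 4 units, time = 36
  J1 runs 3 units, time = 39
  J3 runs 3 units, time = 42
Finish times: [39, 32, 42]
Average turnaround = 113/3 = 37.6667

37.6667


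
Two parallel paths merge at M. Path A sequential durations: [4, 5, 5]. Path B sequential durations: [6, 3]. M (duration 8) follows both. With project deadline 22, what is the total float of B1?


Forward pass: ES(B1) = sum of predecessors on chain B = 0
EF = ES + duration = 0 + 6 = 6
Backward pass: LF(M) = deadline = 22; LS(M) = 22 - 8 = 14
LF(B1) = LS(M) - sum(successors on chain B) = 14 - 3 = 11
LS = LF - duration = 11 - 6 = 5
Total float = LS - ES = 5 - 0 = 5

5


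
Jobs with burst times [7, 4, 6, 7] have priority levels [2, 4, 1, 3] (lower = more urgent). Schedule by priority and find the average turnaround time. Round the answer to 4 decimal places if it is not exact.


Sort by priority (ascending = highest first):
Order: [(1, 6), (2, 7), (3, 7), (4, 4)]
Completion times:
  Priority 1, burst=6, C=6
  Priority 2, burst=7, C=13
  Priority 3, burst=7, C=20
  Priority 4, burst=4, C=24
Average turnaround = 63/4 = 15.75

15.75


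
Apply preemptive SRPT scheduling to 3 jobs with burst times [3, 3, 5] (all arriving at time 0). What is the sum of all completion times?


Since all jobs arrive at t=0, SRPT equals SPT ordering.
SPT order: [3, 3, 5]
Completion times:
  Job 1: p=3, C=3
  Job 2: p=3, C=6
  Job 3: p=5, C=11
Total completion time = 3 + 6 + 11 = 20

20


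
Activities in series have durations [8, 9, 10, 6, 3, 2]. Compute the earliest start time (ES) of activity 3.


Activity 3 starts after activities 1 through 2 complete.
Predecessor durations: [8, 9]
ES = 8 + 9 = 17

17


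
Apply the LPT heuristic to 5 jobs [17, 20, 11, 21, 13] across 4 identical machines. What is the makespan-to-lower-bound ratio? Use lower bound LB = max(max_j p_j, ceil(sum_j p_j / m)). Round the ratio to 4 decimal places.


LPT order: [21, 20, 17, 13, 11]
Machine loads after assignment: [21, 20, 17, 24]
LPT makespan = 24
Lower bound = max(max_job, ceil(total/4)) = max(21, 21) = 21
Ratio = 24 / 21 = 1.1429

1.1429


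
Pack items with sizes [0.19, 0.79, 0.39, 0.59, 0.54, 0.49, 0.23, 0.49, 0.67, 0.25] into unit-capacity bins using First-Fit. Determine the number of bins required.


Place items sequentially using First-Fit:
  Item 0.19 -> new Bin 1
  Item 0.79 -> Bin 1 (now 0.98)
  Item 0.39 -> new Bin 2
  Item 0.59 -> Bin 2 (now 0.98)
  Item 0.54 -> new Bin 3
  Item 0.49 -> new Bin 4
  Item 0.23 -> Bin 3 (now 0.77)
  Item 0.49 -> Bin 4 (now 0.98)
  Item 0.67 -> new Bin 5
  Item 0.25 -> Bin 5 (now 0.92)
Total bins used = 5

5


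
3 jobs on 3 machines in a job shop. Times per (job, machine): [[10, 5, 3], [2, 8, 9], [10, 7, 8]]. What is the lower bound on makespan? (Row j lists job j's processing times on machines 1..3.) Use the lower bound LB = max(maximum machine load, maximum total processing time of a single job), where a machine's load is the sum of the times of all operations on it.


Machine loads:
  Machine 1: 10 + 2 + 10 = 22
  Machine 2: 5 + 8 + 7 = 20
  Machine 3: 3 + 9 + 8 = 20
Max machine load = 22
Job totals:
  Job 1: 18
  Job 2: 19
  Job 3: 25
Max job total = 25
Lower bound = max(22, 25) = 25

25


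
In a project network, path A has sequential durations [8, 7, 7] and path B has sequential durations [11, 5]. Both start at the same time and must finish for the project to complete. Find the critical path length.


Path A total = 8 + 7 + 7 = 22
Path B total = 11 + 5 = 16
Critical path = longest path = max(22, 16) = 22

22


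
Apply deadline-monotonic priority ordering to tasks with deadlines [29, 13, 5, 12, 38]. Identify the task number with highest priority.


Sort tasks by relative deadline (ascending):
  Task 3: deadline = 5
  Task 4: deadline = 12
  Task 2: deadline = 13
  Task 1: deadline = 29
  Task 5: deadline = 38
Priority order (highest first): [3, 4, 2, 1, 5]
Highest priority task = 3

3


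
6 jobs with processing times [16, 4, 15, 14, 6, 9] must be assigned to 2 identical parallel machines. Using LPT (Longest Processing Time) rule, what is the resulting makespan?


Sort jobs in decreasing order (LPT): [16, 15, 14, 9, 6, 4]
Assign each job to the least loaded machine:
  Machine 1: jobs [16, 9, 6], load = 31
  Machine 2: jobs [15, 14, 4], load = 33
Makespan = max load = 33

33


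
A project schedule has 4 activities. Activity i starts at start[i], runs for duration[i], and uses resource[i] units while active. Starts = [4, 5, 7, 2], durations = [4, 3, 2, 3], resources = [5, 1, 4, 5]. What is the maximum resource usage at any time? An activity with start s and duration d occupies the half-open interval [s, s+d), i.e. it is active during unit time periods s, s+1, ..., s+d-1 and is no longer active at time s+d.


Each activity i is active on [start_i, start_i + duration_i).
Compute total resource usage per time slot:
  t=0: active resources = [], total = 0
  t=1: active resources = [], total = 0
  t=2: active resources = [5], total = 5
  t=3: active resources = [5], total = 5
  t=4: active resources = [5, 5], total = 10
  t=5: active resources = [5, 1], total = 6
  t=6: active resources = [5, 1], total = 6
  t=7: active resources = [5, 1, 4], total = 10
  t=8: active resources = [4], total = 4
Peak resource demand = 10

10


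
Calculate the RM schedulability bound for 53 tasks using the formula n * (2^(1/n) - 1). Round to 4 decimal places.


Compute 2^(1/53) = 1.0131641430
Subtract 1: 1.0131641430 - 1 = 0.0131641430
Multiply by n: 53 * 0.0131641430 = 0.6976995790
Round to 4 dp: 0.6977

0.6977


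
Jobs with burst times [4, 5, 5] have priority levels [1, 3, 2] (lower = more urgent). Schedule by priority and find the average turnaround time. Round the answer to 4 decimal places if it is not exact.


Sort by priority (ascending = highest first):
Order: [(1, 4), (2, 5), (3, 5)]
Completion times:
  Priority 1, burst=4, C=4
  Priority 2, burst=5, C=9
  Priority 3, burst=5, C=14
Average turnaround = 27/3 = 9.0

9.0


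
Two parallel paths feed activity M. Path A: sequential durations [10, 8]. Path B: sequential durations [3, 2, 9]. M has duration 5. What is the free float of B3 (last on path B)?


ES(B3) = sum of predecessors on chain B = 5
EF(B3) = ES + duration = 5 + 9 = 14
Successor of B3 is M. ES(M) = max(sum(A), sum(B)) = max(18, 14) = 18
Free float = ES(successor) - EF(current) = 18 - 14 = 4

4


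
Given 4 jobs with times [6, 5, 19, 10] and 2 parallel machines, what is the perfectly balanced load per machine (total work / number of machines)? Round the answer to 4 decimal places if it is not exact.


Total processing time = 6 + 5 + 19 + 10 = 40
Number of machines = 2
Ideal balanced load = 40 / 2 = 20.0

20.0


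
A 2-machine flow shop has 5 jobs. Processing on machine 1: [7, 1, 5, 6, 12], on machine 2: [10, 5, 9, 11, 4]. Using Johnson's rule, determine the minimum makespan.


Apply Johnson's rule:
  Group 1 (a <= b): [(2, 1, 5), (3, 5, 9), (4, 6, 11), (1, 7, 10)]
  Group 2 (a > b): [(5, 12, 4)]
Optimal job order: [2, 3, 4, 1, 5]
Schedule:
  Job 2: M1 done at 1, M2 done at 6
  Job 3: M1 done at 6, M2 done at 15
  Job 4: M1 done at 12, M2 done at 26
  Job 1: M1 done at 19, M2 done at 36
  Job 5: M1 done at 31, M2 done at 40
Makespan = 40

40


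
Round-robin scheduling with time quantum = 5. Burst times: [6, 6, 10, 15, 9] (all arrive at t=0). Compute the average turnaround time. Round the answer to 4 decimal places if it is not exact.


Time quantum = 5
Execution trace:
  J1 runs 5 units, time = 5
  J2 runs 5 units, time = 10
  J3 runs 5 units, time = 15
  J4 runs 5 units, time = 20
  J5 runs 5 units, time = 25
  J1 runs 1 units, time = 26
  J2 runs 1 units, time = 27
  J3 runs 5 units, time = 32
  J4 runs 5 units, time = 37
  J5 runs 4 units, time = 41
  J4 runs 5 units, time = 46
Finish times: [26, 27, 32, 46, 41]
Average turnaround = 172/5 = 34.4

34.4


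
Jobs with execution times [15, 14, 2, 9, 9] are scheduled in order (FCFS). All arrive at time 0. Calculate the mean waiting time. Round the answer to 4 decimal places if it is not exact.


FCFS order (as given): [15, 14, 2, 9, 9]
Waiting times:
  Job 1: wait = 0
  Job 2: wait = 15
  Job 3: wait = 29
  Job 4: wait = 31
  Job 5: wait = 40
Sum of waiting times = 115
Average waiting time = 115/5 = 23.0

23.0


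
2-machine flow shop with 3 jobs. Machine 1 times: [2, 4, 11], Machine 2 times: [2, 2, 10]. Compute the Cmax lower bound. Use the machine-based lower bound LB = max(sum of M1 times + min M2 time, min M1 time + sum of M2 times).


LB1 = sum(M1 times) + min(M2 times) = 17 + 2 = 19
LB2 = min(M1 times) + sum(M2 times) = 2 + 14 = 16
Lower bound = max(LB1, LB2) = max(19, 16) = 19

19


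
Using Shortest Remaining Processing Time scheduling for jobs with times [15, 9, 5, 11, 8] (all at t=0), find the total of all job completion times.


Since all jobs arrive at t=0, SRPT equals SPT ordering.
SPT order: [5, 8, 9, 11, 15]
Completion times:
  Job 1: p=5, C=5
  Job 2: p=8, C=13
  Job 3: p=9, C=22
  Job 4: p=11, C=33
  Job 5: p=15, C=48
Total completion time = 5 + 13 + 22 + 33 + 48 = 121

121


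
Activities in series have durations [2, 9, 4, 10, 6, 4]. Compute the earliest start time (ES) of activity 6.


Activity 6 starts after activities 1 through 5 complete.
Predecessor durations: [2, 9, 4, 10, 6]
ES = 2 + 9 + 4 + 10 + 6 = 31

31


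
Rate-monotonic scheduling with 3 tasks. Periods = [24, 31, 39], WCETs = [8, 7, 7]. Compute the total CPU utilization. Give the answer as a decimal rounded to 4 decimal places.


Compute individual utilizations (exact fractions):
  Task 1: C/T = 8/24 = 1/3 (approx. 0.3333)
  Task 2: C/T = 7/31 (approx. 0.2258)
  Task 3: C/T = 7/39 (approx. 0.1795)
Total utilization U = 1/3 + 7/31 + 7/39 = 893/1209
Rounded to 4 decimal places: U = 0.7386
RM (Liu & Layland) bound for 3 tasks = 0.779763; compare with U = 893/1209 (approx. 0.738627)
U <= bound, so schedulable by RM sufficient condition.

0.7386


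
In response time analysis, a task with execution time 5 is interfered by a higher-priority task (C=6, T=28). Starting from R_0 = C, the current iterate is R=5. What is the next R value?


R_next = C + ceil(R_prev / T_hp) * C_hp
ceil(5 / 28) = ceil(0.1786) = 1
Interference = 1 * 6 = 6
R_next = 5 + 6 = 11

11


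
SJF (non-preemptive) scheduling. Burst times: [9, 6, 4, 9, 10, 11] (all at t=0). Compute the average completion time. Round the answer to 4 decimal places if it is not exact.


SJF order (ascending): [4, 6, 9, 9, 10, 11]
Completion times:
  Job 1: burst=4, C=4
  Job 2: burst=6, C=10
  Job 3: burst=9, C=19
  Job 4: burst=9, C=28
  Job 5: burst=10, C=38
  Job 6: burst=11, C=49
Average completion = 148/6 = 24.6667

24.6667


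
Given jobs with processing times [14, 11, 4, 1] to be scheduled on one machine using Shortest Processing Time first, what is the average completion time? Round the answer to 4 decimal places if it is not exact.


Sort jobs by processing time (SPT order): [1, 4, 11, 14]
Compute completion times sequentially:
  Job 1: processing = 1, completes at 1
  Job 2: processing = 4, completes at 5
  Job 3: processing = 11, completes at 16
  Job 4: processing = 14, completes at 30
Sum of completion times = 52
Average completion time = 52/4 = 13.0

13.0


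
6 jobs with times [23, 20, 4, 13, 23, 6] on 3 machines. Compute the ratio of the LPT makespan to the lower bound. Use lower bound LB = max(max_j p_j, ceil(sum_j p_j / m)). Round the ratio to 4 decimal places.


LPT order: [23, 23, 20, 13, 6, 4]
Machine loads after assignment: [29, 27, 33]
LPT makespan = 33
Lower bound = max(max_job, ceil(total/3)) = max(23, 30) = 30
Ratio = 33 / 30 = 1.1

1.1


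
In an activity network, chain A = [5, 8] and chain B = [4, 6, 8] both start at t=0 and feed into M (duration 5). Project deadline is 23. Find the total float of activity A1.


Forward pass: ES(A1) = sum of predecessors on chain A = 0
EF = ES + duration = 0 + 5 = 5
Backward pass: LF(M) = deadline = 23; LS(M) = 23 - 5 = 18
LF(A1) = LS(M) - sum(successors on chain A) = 18 - 8 = 10
LS = LF - duration = 10 - 5 = 5
Total float = LS - ES = 5 - 0 = 5

5


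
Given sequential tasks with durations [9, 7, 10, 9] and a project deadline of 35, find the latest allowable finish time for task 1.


LF(activity 1) = deadline - sum of successor durations
Successors: activities 2 through 4 with durations [7, 10, 9]
Sum of successor durations = 26
LF = 35 - 26 = 9

9


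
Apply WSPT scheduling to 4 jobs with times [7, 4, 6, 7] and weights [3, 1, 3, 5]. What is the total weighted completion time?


Compute p/w ratios and sort ascending (WSPT): [(7, 5), (6, 3), (7, 3), (4, 1)]
Compute weighted completion times:
  Job (p=7,w=5): C=7, w*C=5*7=35
  Job (p=6,w=3): C=13, w*C=3*13=39
  Job (p=7,w=3): C=20, w*C=3*20=60
  Job (p=4,w=1): C=24, w*C=1*24=24
Total weighted completion time = 158

158


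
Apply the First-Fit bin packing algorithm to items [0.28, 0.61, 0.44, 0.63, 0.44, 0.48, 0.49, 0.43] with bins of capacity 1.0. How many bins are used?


Place items sequentially using First-Fit:
  Item 0.28 -> new Bin 1
  Item 0.61 -> Bin 1 (now 0.89)
  Item 0.44 -> new Bin 2
  Item 0.63 -> new Bin 3
  Item 0.44 -> Bin 2 (now 0.88)
  Item 0.48 -> new Bin 4
  Item 0.49 -> Bin 4 (now 0.97)
  Item 0.43 -> new Bin 5
Total bins used = 5

5


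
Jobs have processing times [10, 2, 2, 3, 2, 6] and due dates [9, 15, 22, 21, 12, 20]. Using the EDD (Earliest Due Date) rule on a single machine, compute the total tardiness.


Sort by due date (EDD order): [(10, 9), (2, 12), (2, 15), (6, 20), (3, 21), (2, 22)]
Compute completion times and tardiness:
  Job 1: p=10, d=9, C=10, tardiness=max(0,10-9)=1
  Job 2: p=2, d=12, C=12, tardiness=max(0,12-12)=0
  Job 3: p=2, d=15, C=14, tardiness=max(0,14-15)=0
  Job 4: p=6, d=20, C=20, tardiness=max(0,20-20)=0
  Job 5: p=3, d=21, C=23, tardiness=max(0,23-21)=2
  Job 6: p=2, d=22, C=25, tardiness=max(0,25-22)=3
Total tardiness = 6

6


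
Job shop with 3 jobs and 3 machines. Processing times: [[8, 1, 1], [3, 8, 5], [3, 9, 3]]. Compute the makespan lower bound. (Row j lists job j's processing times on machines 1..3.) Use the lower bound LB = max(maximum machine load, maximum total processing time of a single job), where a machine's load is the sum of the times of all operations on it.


Machine loads:
  Machine 1: 8 + 3 + 3 = 14
  Machine 2: 1 + 8 + 9 = 18
  Machine 3: 1 + 5 + 3 = 9
Max machine load = 18
Job totals:
  Job 1: 10
  Job 2: 16
  Job 3: 15
Max job total = 16
Lower bound = max(18, 16) = 18

18


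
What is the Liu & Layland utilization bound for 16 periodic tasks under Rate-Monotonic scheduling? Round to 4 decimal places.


Compute 2^(1/16) = 1.0442737824
Subtract 1: 1.0442737824 - 1 = 0.0442737824
Multiply by n: 16 * 0.0442737824 = 0.7083805184
Round to 4 dp: 0.7084

0.7084


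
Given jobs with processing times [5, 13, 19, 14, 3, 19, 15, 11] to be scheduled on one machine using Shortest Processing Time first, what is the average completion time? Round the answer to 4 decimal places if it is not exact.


Sort jobs by processing time (SPT order): [3, 5, 11, 13, 14, 15, 19, 19]
Compute completion times sequentially:
  Job 1: processing = 3, completes at 3
  Job 2: processing = 5, completes at 8
  Job 3: processing = 11, completes at 19
  Job 4: processing = 13, completes at 32
  Job 5: processing = 14, completes at 46
  Job 6: processing = 15, completes at 61
  Job 7: processing = 19, completes at 80
  Job 8: processing = 19, completes at 99
Sum of completion times = 348
Average completion time = 348/8 = 43.5

43.5


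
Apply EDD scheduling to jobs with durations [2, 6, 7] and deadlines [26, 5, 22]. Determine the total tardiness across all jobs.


Sort by due date (EDD order): [(6, 5), (7, 22), (2, 26)]
Compute completion times and tardiness:
  Job 1: p=6, d=5, C=6, tardiness=max(0,6-5)=1
  Job 2: p=7, d=22, C=13, tardiness=max(0,13-22)=0
  Job 3: p=2, d=26, C=15, tardiness=max(0,15-26)=0
Total tardiness = 1

1


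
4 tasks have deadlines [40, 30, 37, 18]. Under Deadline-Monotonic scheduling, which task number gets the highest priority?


Sort tasks by relative deadline (ascending):
  Task 4: deadline = 18
  Task 2: deadline = 30
  Task 3: deadline = 37
  Task 1: deadline = 40
Priority order (highest first): [4, 2, 3, 1]
Highest priority task = 4

4


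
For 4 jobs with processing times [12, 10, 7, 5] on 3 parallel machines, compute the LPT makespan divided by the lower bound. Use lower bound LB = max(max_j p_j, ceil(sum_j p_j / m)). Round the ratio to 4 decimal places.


LPT order: [12, 10, 7, 5]
Machine loads after assignment: [12, 10, 12]
LPT makespan = 12
Lower bound = max(max_job, ceil(total/3)) = max(12, 12) = 12
Ratio = 12 / 12 = 1.0

1.0


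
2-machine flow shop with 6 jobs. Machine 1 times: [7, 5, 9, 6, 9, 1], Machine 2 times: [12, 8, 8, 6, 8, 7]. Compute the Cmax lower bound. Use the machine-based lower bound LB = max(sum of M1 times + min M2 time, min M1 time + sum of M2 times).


LB1 = sum(M1 times) + min(M2 times) = 37 + 6 = 43
LB2 = min(M1 times) + sum(M2 times) = 1 + 49 = 50
Lower bound = max(LB1, LB2) = max(43, 50) = 50

50


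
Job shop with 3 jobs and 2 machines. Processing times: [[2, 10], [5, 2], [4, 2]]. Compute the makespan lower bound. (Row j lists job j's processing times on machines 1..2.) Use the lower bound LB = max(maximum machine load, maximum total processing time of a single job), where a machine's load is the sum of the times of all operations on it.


Machine loads:
  Machine 1: 2 + 5 + 4 = 11
  Machine 2: 10 + 2 + 2 = 14
Max machine load = 14
Job totals:
  Job 1: 12
  Job 2: 7
  Job 3: 6
Max job total = 12
Lower bound = max(14, 12) = 14

14


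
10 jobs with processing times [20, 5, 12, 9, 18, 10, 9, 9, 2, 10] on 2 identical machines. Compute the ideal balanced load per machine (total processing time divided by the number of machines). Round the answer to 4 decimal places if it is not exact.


Total processing time = 20 + 5 + 12 + 9 + 18 + 10 + 9 + 9 + 2 + 10 = 104
Number of machines = 2
Ideal balanced load = 104 / 2 = 52.0

52.0


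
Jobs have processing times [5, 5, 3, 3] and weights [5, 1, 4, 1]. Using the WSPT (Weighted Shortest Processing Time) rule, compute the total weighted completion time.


Compute p/w ratios and sort ascending (WSPT): [(3, 4), (5, 5), (3, 1), (5, 1)]
Compute weighted completion times:
  Job (p=3,w=4): C=3, w*C=4*3=12
  Job (p=5,w=5): C=8, w*C=5*8=40
  Job (p=3,w=1): C=11, w*C=1*11=11
  Job (p=5,w=1): C=16, w*C=1*16=16
Total weighted completion time = 79

79


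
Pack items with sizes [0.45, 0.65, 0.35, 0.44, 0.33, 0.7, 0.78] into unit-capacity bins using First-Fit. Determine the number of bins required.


Place items sequentially using First-Fit:
  Item 0.45 -> new Bin 1
  Item 0.65 -> new Bin 2
  Item 0.35 -> Bin 1 (now 0.8)
  Item 0.44 -> new Bin 3
  Item 0.33 -> Bin 2 (now 0.98)
  Item 0.7 -> new Bin 4
  Item 0.78 -> new Bin 5
Total bins used = 5

5


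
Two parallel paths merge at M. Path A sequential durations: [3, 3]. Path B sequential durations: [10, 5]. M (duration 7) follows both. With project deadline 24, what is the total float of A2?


Forward pass: ES(A2) = sum of predecessors on chain A = 3
EF = ES + duration = 3 + 3 = 6
Backward pass: LF(M) = deadline = 24; LS(M) = 24 - 7 = 17
LF(A2) = LS(M) - sum(successors on chain A) = 17 - 0 = 17
LS = LF - duration = 17 - 3 = 14
Total float = LS - ES = 14 - 3 = 11

11


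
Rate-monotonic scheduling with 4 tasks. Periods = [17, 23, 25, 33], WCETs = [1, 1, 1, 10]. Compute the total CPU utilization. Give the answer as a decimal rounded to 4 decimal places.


Compute individual utilizations (exact fractions):
  Task 1: C/T = 1/17 (approx. 0.0588)
  Task 2: C/T = 1/23 (approx. 0.0435)
  Task 3: C/T = 1/25 (approx. 0.04)
  Task 4: C/T = 10/33 (approx. 0.303)
Total utilization U = 1/17 + 1/23 + 1/25 + 10/33 = 143653/322575
Rounded to 4 decimal places: U = 0.4453
RM (Liu & Layland) bound for 4 tasks = 0.756828; compare with U = 143653/322575 (approx. 0.445332)
U <= bound, so schedulable by RM sufficient condition.

0.4453


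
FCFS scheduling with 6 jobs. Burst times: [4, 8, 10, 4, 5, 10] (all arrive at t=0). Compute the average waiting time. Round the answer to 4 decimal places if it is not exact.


FCFS order (as given): [4, 8, 10, 4, 5, 10]
Waiting times:
  Job 1: wait = 0
  Job 2: wait = 4
  Job 3: wait = 12
  Job 4: wait = 22
  Job 5: wait = 26
  Job 6: wait = 31
Sum of waiting times = 95
Average waiting time = 95/6 = 15.8333

15.8333


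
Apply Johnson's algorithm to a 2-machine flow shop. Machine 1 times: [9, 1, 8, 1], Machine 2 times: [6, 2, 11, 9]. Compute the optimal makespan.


Apply Johnson's rule:
  Group 1 (a <= b): [(2, 1, 2), (4, 1, 9), (3, 8, 11)]
  Group 2 (a > b): [(1, 9, 6)]
Optimal job order: [2, 4, 3, 1]
Schedule:
  Job 2: M1 done at 1, M2 done at 3
  Job 4: M1 done at 2, M2 done at 12
  Job 3: M1 done at 10, M2 done at 23
  Job 1: M1 done at 19, M2 done at 29
Makespan = 29

29


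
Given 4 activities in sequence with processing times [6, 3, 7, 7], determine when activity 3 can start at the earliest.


Activity 3 starts after activities 1 through 2 complete.
Predecessor durations: [6, 3]
ES = 6 + 3 = 9

9


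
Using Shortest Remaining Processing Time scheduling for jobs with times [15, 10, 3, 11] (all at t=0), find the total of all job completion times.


Since all jobs arrive at t=0, SRPT equals SPT ordering.
SPT order: [3, 10, 11, 15]
Completion times:
  Job 1: p=3, C=3
  Job 2: p=10, C=13
  Job 3: p=11, C=24
  Job 4: p=15, C=39
Total completion time = 3 + 13 + 24 + 39 = 79

79


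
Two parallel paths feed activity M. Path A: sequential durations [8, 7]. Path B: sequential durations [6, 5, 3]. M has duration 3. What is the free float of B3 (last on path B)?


ES(B3) = sum of predecessors on chain B = 11
EF(B3) = ES + duration = 11 + 3 = 14
Successor of B3 is M. ES(M) = max(sum(A), sum(B)) = max(15, 14) = 15
Free float = ES(successor) - EF(current) = 15 - 14 = 1

1


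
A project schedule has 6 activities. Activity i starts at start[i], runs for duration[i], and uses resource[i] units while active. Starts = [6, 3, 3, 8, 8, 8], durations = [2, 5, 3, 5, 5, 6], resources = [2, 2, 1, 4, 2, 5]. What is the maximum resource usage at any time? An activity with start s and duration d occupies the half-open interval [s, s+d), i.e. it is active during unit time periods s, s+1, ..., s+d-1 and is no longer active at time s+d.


Each activity i is active on [start_i, start_i + duration_i).
Compute total resource usage per time slot:
  t=0: active resources = [], total = 0
  t=1: active resources = [], total = 0
  t=2: active resources = [], total = 0
  t=3: active resources = [2, 1], total = 3
  t=4: active resources = [2, 1], total = 3
  t=5: active resources = [2, 1], total = 3
  t=6: active resources = [2, 2], total = 4
  t=7: active resources = [2, 2], total = 4
  t=8: active resources = [4, 2, 5], total = 11
  t=9: active resources = [4, 2, 5], total = 11
  t=10: active resources = [4, 2, 5], total = 11
  t=11: active resources = [4, 2, 5], total = 11
  t=12: active resources = [4, 2, 5], total = 11
  t=13: active resources = [5], total = 5
Peak resource demand = 11

11


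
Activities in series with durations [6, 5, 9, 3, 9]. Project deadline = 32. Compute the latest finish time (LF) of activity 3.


LF(activity 3) = deadline - sum of successor durations
Successors: activities 4 through 5 with durations [3, 9]
Sum of successor durations = 12
LF = 32 - 12 = 20

20


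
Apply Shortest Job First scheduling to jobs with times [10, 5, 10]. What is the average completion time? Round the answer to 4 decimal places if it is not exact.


SJF order (ascending): [5, 10, 10]
Completion times:
  Job 1: burst=5, C=5
  Job 2: burst=10, C=15
  Job 3: burst=10, C=25
Average completion = 45/3 = 15.0

15.0


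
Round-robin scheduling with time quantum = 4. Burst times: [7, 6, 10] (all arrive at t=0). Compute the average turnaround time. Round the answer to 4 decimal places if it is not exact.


Time quantum = 4
Execution trace:
  J1 runs 4 units, time = 4
  J2 runs 4 units, time = 8
  J3 runs 4 units, time = 12
  J1 runs 3 units, time = 15
  J2 runs 2 units, time = 17
  J3 runs 4 units, time = 21
  J3 runs 2 units, time = 23
Finish times: [15, 17, 23]
Average turnaround = 55/3 = 18.3333

18.3333


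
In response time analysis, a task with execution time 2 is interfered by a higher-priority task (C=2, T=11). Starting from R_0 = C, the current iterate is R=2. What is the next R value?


R_next = C + ceil(R_prev / T_hp) * C_hp
ceil(2 / 11) = ceil(0.1818) = 1
Interference = 1 * 2 = 2
R_next = 2 + 2 = 4

4


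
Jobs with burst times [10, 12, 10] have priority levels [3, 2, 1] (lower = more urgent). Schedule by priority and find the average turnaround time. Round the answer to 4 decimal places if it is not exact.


Sort by priority (ascending = highest first):
Order: [(1, 10), (2, 12), (3, 10)]
Completion times:
  Priority 1, burst=10, C=10
  Priority 2, burst=12, C=22
  Priority 3, burst=10, C=32
Average turnaround = 64/3 = 21.3333

21.3333


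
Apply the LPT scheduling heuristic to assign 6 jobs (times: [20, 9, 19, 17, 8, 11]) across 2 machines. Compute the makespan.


Sort jobs in decreasing order (LPT): [20, 19, 17, 11, 9, 8]
Assign each job to the least loaded machine:
  Machine 1: jobs [20, 11, 9], load = 40
  Machine 2: jobs [19, 17, 8], load = 44
Makespan = max load = 44

44


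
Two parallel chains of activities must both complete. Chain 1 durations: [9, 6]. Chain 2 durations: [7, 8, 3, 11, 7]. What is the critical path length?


Path A total = 9 + 6 = 15
Path B total = 7 + 8 + 3 + 11 + 7 = 36
Critical path = longest path = max(15, 36) = 36

36


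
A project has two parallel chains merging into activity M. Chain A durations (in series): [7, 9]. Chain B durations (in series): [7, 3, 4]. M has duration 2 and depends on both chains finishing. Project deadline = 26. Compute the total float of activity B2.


Forward pass: ES(B2) = sum of predecessors on chain B = 7
EF = ES + duration = 7 + 3 = 10
Backward pass: LF(M) = deadline = 26; LS(M) = 26 - 2 = 24
LF(B2) = LS(M) - sum(successors on chain B) = 24 - 4 = 20
LS = LF - duration = 20 - 3 = 17
Total float = LS - ES = 17 - 7 = 10

10


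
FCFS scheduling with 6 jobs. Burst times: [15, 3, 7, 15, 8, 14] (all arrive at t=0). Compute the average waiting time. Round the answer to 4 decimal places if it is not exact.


FCFS order (as given): [15, 3, 7, 15, 8, 14]
Waiting times:
  Job 1: wait = 0
  Job 2: wait = 15
  Job 3: wait = 18
  Job 4: wait = 25
  Job 5: wait = 40
  Job 6: wait = 48
Sum of waiting times = 146
Average waiting time = 146/6 = 24.3333

24.3333


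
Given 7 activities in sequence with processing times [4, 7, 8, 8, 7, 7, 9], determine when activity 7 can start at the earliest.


Activity 7 starts after activities 1 through 6 complete.
Predecessor durations: [4, 7, 8, 8, 7, 7]
ES = 4 + 7 + 8 + 8 + 7 + 7 = 41

41


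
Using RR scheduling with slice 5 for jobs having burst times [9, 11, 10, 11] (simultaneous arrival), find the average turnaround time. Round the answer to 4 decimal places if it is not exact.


Time quantum = 5
Execution trace:
  J1 runs 5 units, time = 5
  J2 runs 5 units, time = 10
  J3 runs 5 units, time = 15
  J4 runs 5 units, time = 20
  J1 runs 4 units, time = 24
  J2 runs 5 units, time = 29
  J3 runs 5 units, time = 34
  J4 runs 5 units, time = 39
  J2 runs 1 units, time = 40
  J4 runs 1 units, time = 41
Finish times: [24, 40, 34, 41]
Average turnaround = 139/4 = 34.75

34.75


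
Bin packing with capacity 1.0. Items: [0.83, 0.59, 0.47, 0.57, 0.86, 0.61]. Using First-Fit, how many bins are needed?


Place items sequentially using First-Fit:
  Item 0.83 -> new Bin 1
  Item 0.59 -> new Bin 2
  Item 0.47 -> new Bin 3
  Item 0.57 -> new Bin 4
  Item 0.86 -> new Bin 5
  Item 0.61 -> new Bin 6
Total bins used = 6

6


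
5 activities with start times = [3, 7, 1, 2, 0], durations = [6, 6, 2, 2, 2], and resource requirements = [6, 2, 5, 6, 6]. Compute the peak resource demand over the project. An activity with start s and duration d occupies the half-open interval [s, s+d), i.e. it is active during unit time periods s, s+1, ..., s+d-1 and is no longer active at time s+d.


Each activity i is active on [start_i, start_i + duration_i).
Compute total resource usage per time slot:
  t=0: active resources = [6], total = 6
  t=1: active resources = [5, 6], total = 11
  t=2: active resources = [5, 6], total = 11
  t=3: active resources = [6, 6], total = 12
  t=4: active resources = [6], total = 6
  t=5: active resources = [6], total = 6
  t=6: active resources = [6], total = 6
  t=7: active resources = [6, 2], total = 8
  t=8: active resources = [6, 2], total = 8
  t=9: active resources = [2], total = 2
  t=10: active resources = [2], total = 2
  t=11: active resources = [2], total = 2
  t=12: active resources = [2], total = 2
Peak resource demand = 12

12
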